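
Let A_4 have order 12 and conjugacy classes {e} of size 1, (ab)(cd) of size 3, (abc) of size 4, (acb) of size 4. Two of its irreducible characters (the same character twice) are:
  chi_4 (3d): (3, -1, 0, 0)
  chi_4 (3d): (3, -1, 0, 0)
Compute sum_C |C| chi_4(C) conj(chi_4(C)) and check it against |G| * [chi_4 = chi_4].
Sum = 12 = |G| = 12; so <chi_4, chi_4> = 1 (norm-1 confirms irreducibility).

Why: Compute term by term over conjugacy classes (|C| * chi_4(C) * conj(chi_4(C))):
  1*(3)*conj(3) + 3*(-1)*conj(-1) + 4*(0)*conj(0) + 4*(0)*conj(0)
  = (9) + (3) + (0) + (0)
  = 12.
(Exp terms are combined using exp(i*s)*conj(exp(i*t)) = exp(i*(s-t)), and sums of them are collapsed using the identity that for every m > 1 the m distinct m-th roots of unity sum to 0, e.g. 1 + exp(2*I*pi/3) + exp(-2*I*pi/3) = 0.)
Dividing by |G| = 12 gives 12/12 = 1, matching the row-orthogonality relation <chi_4, chi_4> = [chi_4 = chi_4].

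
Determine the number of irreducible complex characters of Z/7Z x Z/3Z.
21

Justification: The number of irreducible complex representations of a finite group equals its number of conjugacy classes. Z/7Z x Z/3Z is abelian of order 21, so every element is its own conjugacy class: 21 classes, so Z/7Z x Z/3Z (order 21) has exactly 21 irreducible complex representations.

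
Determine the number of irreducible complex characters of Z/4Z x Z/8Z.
32

Reasoning: The number of irreducible complex representations of a finite group equals its number of conjugacy classes. Z/4Z x Z/8Z is abelian of order 32, so every element is its own conjugacy class: 32 classes, so Z/4Z x Z/8Z (order 32) has exactly 32 irreducible complex representations.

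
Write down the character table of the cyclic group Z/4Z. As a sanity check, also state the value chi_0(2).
Character table of Z/4Z (irreps indexed chi_0,...,chi_3 with chi_k(m) = zeta_4^(k*m), zeta_4 = exp(2*pi*i/4)):
  irrep \ class  {0} (size 1)  {1} (size 1)  {2} (size 1)  {3} (size 1)
  chi_0          1             1             1             1           
  chi_1          1             I             -1            -I          
  chi_2          1             -1            1             -1          
  chi_3          1             -I            -1            I           

Spot check: chi_0(2) = zeta_4^(0*2) = zeta_4^0 = 1.

Details: Z/4Z is abelian, so all 4 irreducible complex representations are 1-dimensional. They are given by chi_k(m) = zeta_4^(k*m) for k = 0,...,3. Row orthogonality: sum_m chi_k(m) conj(chi_l(m)) = 4 * [k = l].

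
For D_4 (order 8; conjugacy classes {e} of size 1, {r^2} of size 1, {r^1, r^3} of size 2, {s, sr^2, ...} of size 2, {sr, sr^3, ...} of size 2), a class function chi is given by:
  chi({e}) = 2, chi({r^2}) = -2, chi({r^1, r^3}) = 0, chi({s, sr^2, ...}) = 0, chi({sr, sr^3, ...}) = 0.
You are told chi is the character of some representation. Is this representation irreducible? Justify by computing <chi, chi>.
Irreducible: <chi, chi> = 1.

Reasoning: <chi, chi> = (1/|G|) sum_C |C| * |chi(C)|^2 = (1/8)[1*|2|^2 + 1*|-2|^2 + 2*|0|^2 + 2*|0|^2 + 2*|0|^2]
  = (1/8)[(4) + (4) + (0) + (0) + (0)] = 8/8 = 1.
A character is irreducible iff <chi, chi> = 1, so this representation is irreducible.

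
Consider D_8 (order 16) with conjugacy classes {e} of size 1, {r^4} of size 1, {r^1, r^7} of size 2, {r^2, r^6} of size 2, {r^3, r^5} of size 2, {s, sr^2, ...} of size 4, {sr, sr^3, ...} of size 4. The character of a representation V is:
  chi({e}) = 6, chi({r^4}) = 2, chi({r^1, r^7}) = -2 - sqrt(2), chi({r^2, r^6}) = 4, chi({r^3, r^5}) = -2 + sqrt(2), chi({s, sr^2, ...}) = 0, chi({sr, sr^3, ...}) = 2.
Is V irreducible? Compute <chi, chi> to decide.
Not irreducible (reducible): <chi, chi> = 7 > 1.

Solution. <chi, chi> = (1/|G|) sum_C |C| * |chi(C)|^2 = (1/16)[1*|6|^2 + 1*|2|^2 + 2*|-2 - sqrt(2)|^2 + 2*|4|^2 + 2*|-2 + sqrt(2)|^2 + 4*|0|^2 + 4*|2|^2]
  = (1/16)[(36) + (4) + (8*sqrt(2) + 12) + (32) + (12 - 8*sqrt(2)) + (0) + (16)] = 112/16 = 7.
A character is irreducible iff <chi, chi> = 1, so this representation is reducible.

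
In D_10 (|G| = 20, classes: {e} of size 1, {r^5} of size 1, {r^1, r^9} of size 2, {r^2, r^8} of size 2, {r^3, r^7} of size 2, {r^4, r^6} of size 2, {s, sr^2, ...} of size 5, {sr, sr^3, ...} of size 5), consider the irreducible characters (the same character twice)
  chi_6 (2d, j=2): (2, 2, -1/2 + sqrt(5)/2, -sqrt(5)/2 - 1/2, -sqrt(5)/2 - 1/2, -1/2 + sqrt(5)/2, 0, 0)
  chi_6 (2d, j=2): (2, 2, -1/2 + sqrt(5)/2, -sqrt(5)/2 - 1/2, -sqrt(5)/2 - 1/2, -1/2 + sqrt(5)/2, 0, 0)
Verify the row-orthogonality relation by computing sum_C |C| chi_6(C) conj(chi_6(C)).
Sum = 20 = |G| = 20; so <chi_6, chi_6> = 1 (norm-1 confirms irreducibility).

Compute term by term over conjugacy classes (|C| * chi_6(C) * conj(chi_6(C))):
  1*(2)*conj(2) + 1*(2)*conj(2) + 2*(-1/2 + sqrt(5)/2)*conj(-1/2 + sqrt(5)/2) + 2*(-sqrt(5)/2 - 1/2)*conj(-sqrt(5)/2 - 1/2) + 2*(-sqrt(5)/2 - 1/2)*conj(-sqrt(5)/2 - 1/2) + 2*(-1/2 + sqrt(5)/2)*conj(-1/2 + sqrt(5)/2) + 5*(0)*conj(0) + 5*(0)*conj(0)
  = (4) + (4) + (3 - sqrt(5)) + (sqrt(5) + 3) + (sqrt(5) + 3) + (3 - sqrt(5)) + (0) + (0)
  = 20.
Dividing by |G| = 20 gives 20/20 = 1, matching the row-orthogonality relation <chi_6, chi_6> = [chi_6 = chi_6].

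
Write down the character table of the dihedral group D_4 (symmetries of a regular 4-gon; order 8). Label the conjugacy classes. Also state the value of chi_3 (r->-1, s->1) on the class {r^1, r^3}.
Conjugacy classes: {e} of size 1, {r^2} of size 1, {r^1, r^3} of size 2, {s, sr^2, ...} of size 2, {sr, sr^3, ...} of size 2.
Character table:
  irrep \ class              {e} (size 1)  {r^2} (size 1)  {r^1, r^3} (size 2)  {s, sr^2, ...} (size 2)  {sr, sr^3, ...} (size 2)
  chi_1 (triv)               1             1               1                    1                        1                       
  chi_2 (sign: r->1, s->-1)  1             1               1                    -1                       -1                      
  chi_3 (r->-1, s->1)        1             1               -1                   1                        -1                      
  chi_4 (r->-1, s->-1)       1             1               -1                   -1                       1                       
  chi_5 (2d, j=1)            2             -2              0                    0                        0                       

Spot check: chi_3 (r->-1, s->1) on {r^1, r^3} = -1.

Working: D_4 has order 2*4 = 8 with 5 conjugacy classes, hence 5 irreducibles. Sum of squared dims 1 + 1 + 1 + 1 + 4 = 8 = |G|. Linear characters come from the abelianisation; the 2-dimensional irreps have character r^k -> 2*cos(2*pi*j*k/4), reflections -> 0.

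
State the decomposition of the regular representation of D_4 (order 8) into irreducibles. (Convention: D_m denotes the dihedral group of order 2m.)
Each irreducible V_i of dimension d_i appears with multiplicity d_i, i.e. rho_reg = (direct sum over all irreducibles V_i) d_i V_i. The irreducible dimensions for D_4 are 1, 1, 1, 1, 2: 4 irreducibles of dimension 1, each with multiplicity 1; 1 irreducible of dimension 2, with multiplicity 2. Total dimension 4*1*1 + 1*2*2 = 8 = |G|.

Derivation: General theorem: in the regular representation of a finite group G, each irreducible appears with multiplicity equal to its dimension. Check: dim(rho_reg) = sum d_i^2 = 1 + 1 + 1 + 1 + 4 = 8 = |G|.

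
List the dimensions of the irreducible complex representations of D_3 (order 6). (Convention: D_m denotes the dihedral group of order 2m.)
Dimensions: 1, 1, 2

There are 3 irreducibles (= number of conjugacy classes). Their dimensions d_i satisfy sum d_i^2 = |G| = 6: 1 + 1 + 4 = 6.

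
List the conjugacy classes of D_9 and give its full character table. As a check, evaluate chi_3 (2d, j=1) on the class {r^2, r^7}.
Conjugacy classes: {e} of size 1, {r^1, r^8} of size 2, {r^2, r^7} of size 2, {r^3, r^6} of size 2, {r^4, r^5} of size 2, {s, sr, ..., sr^8} of size 9.
Character table:
  irrep \ class              {e} (size 1)  {r^1, r^8} (size 2)  {r^2, r^7} (size 2)  {r^3, r^6} (size 2)  {r^4, r^5} (size 2)  {s, sr, ..., sr^8} (size 9)
  chi_1 (triv)               1             1                    1                    1                    1                    1                          
  chi_2 (sign: r->1, s->-1)  1             1                    1                    1                    1                    -1                         
  chi_3 (2d, j=1)            2             2*cos(2*pi/9)        2*cos(4*pi/9)        -1                   -2*cos(pi/9)         0                          
  chi_4 (2d, j=2)            2             2*cos(4*pi/9)        -2*cos(pi/9)         -1                   2*cos(2*pi/9)        0                          
  chi_5 (2d, j=3)            2             -1                   -1                   2                    -1                   0                          
  chi_6 (2d, j=4)            2             -2*cos(pi/9)         2*cos(2*pi/9)        -1                   2*cos(4*pi/9)        0                          

Spot check: chi_3 (2d, j=1) on {r^2, r^7} = 2*cos(4*pi/9).

Solution. D_9 has order 2*9 = 18 with 6 conjugacy classes, hence 6 irreducibles. Sum of squared dims 1 + 1 + 4 + 4 + 4 + 4 = 18 = |G|. Linear characters come from the abelianisation; the 2-dimensional irreps have character r^k -> 2*cos(2*pi*j*k/9), reflections -> 0.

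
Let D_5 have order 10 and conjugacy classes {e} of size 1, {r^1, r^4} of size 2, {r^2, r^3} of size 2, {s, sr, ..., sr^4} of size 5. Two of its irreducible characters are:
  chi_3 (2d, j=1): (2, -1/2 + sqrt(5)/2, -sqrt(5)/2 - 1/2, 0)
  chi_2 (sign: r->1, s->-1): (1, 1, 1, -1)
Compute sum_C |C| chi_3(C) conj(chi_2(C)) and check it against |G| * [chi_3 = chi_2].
Sum = 0; so <chi_3, chi_2> = 0 (distinct irreducibles are orthogonal).

Argument: Compute term by term over conjugacy classes (|C| * chi_3(C) * conj(chi_2(C))):
  1*(2)*conj(1) + 2*(-1/2 + sqrt(5)/2)*conj(1) + 2*(-sqrt(5)/2 - 1/2)*conj(1) + 5*(0)*conj(-1)
  = (2) + (-1 + sqrt(5)) + (-sqrt(5) - 1) + (0)
  = 0.
Dividing by |G| = 10 gives 0/10 = 0, matching the row-orthogonality relation <chi_3, chi_2> = [chi_3 = chi_2].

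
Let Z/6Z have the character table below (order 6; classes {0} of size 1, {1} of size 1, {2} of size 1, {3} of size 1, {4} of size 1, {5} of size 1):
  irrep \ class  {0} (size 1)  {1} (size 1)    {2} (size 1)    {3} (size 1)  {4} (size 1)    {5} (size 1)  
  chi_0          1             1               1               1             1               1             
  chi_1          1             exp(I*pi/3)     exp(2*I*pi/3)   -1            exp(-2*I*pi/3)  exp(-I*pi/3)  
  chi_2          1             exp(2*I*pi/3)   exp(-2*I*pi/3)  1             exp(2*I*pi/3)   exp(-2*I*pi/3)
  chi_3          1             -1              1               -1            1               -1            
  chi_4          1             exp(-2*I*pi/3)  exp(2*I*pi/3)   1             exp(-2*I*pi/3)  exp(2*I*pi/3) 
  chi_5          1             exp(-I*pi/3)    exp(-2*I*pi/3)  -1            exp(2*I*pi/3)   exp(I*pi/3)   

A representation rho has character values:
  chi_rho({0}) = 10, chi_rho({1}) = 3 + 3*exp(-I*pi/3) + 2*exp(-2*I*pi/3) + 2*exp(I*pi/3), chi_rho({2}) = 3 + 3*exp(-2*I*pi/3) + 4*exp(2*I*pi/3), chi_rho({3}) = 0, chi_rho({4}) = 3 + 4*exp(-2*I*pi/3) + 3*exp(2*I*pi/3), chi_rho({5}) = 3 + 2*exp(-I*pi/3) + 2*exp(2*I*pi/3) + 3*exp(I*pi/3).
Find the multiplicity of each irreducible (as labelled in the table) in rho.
Multiplicities: chi_0: 3, chi_1: 2, chi_2: 0, chi_3: 0, chi_4: 2, chi_5: 3.

Use <chi_rho, chi> = (1/|G|) sum_C |C| * chi_rho(C) * conj(chi(C)) with |G| = 6 for each irreducible chi in the table:
  <chi_rho, chi_0> = (1/6)[1*(10)*conj(1) + 1*(3 + 3*exp(-I*pi/3) + 2*exp(-2*I*pi/3) + 2*exp(I*pi/3))*conj(1) + 1*(3 + 3*exp(-2*I*pi/3) + 4*exp(2*I*pi/3))*conj(1) + 1*(0)*conj(1) + 1*(3 + 4*exp(-2*I*pi/3) + 3*exp(2*I*pi/3))*conj(1) + 1*(3 + 2*exp(-I*pi/3) + 2*exp(2*I*pi/3) + 3*exp(I*pi/3))*conj(1)]
      = (1/6)[(10) + (3 + 3*exp(-I*pi/3) + 2*exp(-2*I*pi/3) + 2*exp(I*pi/3)) + (3 + 3*exp(-2*I*pi/3) + 4*exp(2*I*pi/3)) + (0) + (3 + 4*exp(-2*I*pi/3) + 3*exp(2*I*pi/3)) + (3 + 2*exp(-I*pi/3) + 2*exp(2*I*pi/3) + 3*exp(I*pi/3))] = 18/6 = 3
  <chi_rho, chi_1> = (1/6)[1*(10)*conj(1) + 1*(3 + 3*exp(-I*pi/3) + 2*exp(-2*I*pi/3) + 2*exp(I*pi/3))*conj(exp(I*pi/3)) + 1*(3 + 3*exp(-2*I*pi/3) + 4*exp(2*I*pi/3))*conj(exp(2*I*pi/3)) + 1*(0)*conj(-1) + 1*(3 + 4*exp(-2*I*pi/3) + 3*exp(2*I*pi/3))*conj(exp(-2*I*pi/3)) + 1*(3 + 2*exp(-I*pi/3) + 2*exp(2*I*pi/3) + 3*exp(I*pi/3))*conj(exp(-I*pi/3))]
      = (1/6)[(10) + (3*exp(-2*I*pi/3) + 3*exp(-I*pi/3)) + (1) + (0) + (1) + (3*exp(2*I*pi/3) + 3*exp(I*pi/3))] = 12/6 = 2
  <chi_rho, chi_2> = (1/6)[1*(10)*conj(1) + 1*(3 + 3*exp(-I*pi/3) + 2*exp(-2*I*pi/3) + 2*exp(I*pi/3))*conj(exp(2*I*pi/3)) + 1*(3 + 3*exp(-2*I*pi/3) + 4*exp(2*I*pi/3))*conj(exp(-2*I*pi/3)) + 1*(0)*conj(1) + 1*(3 + 4*exp(-2*I*pi/3) + 3*exp(2*I*pi/3))*conj(exp(2*I*pi/3)) + 1*(3 + 2*exp(-I*pi/3) + 2*exp(2*I*pi/3) + 3*exp(I*pi/3))*conj(exp(-2*I*pi/3))]
      = (1/6)[(10) + (-3 + 3*exp(-2*I*pi/3) + 2*exp(-I*pi/3) + 2*exp(2*I*pi/3)) + (3 + 4*exp(-2*I*pi/3) + 3*exp(2*I*pi/3)) + (0) + (3 + 3*exp(-2*I*pi/3) + 4*exp(2*I*pi/3)) + (-3 + 2*exp(-2*I*pi/3) + 2*exp(I*pi/3) + 3*exp(2*I*pi/3))] = 0/6 = 0
  <chi_rho, chi_3> = (1/6)[1*(10)*conj(1) + 1*(3 + 3*exp(-I*pi/3) + 2*exp(-2*I*pi/3) + 2*exp(I*pi/3))*conj(-1) + 1*(3 + 3*exp(-2*I*pi/3) + 4*exp(2*I*pi/3))*conj(1) + 1*(0)*conj(-1) + 1*(3 + 4*exp(-2*I*pi/3) + 3*exp(2*I*pi/3))*conj(1) + 1*(3 + 2*exp(-I*pi/3) + 2*exp(2*I*pi/3) + 3*exp(I*pi/3))*conj(-1)]
      = (1/6)[(10) + (-3 - 2*exp(I*pi/3) - 2*exp(-2*I*pi/3) - 3*exp(-I*pi/3)) + (3 + 3*exp(-2*I*pi/3) + 4*exp(2*I*pi/3)) + (0) + (3 + 4*exp(-2*I*pi/3) + 3*exp(2*I*pi/3)) + (-3 - 3*exp(I*pi/3) - 2*exp(2*I*pi/3) - 2*exp(-I*pi/3))] = 0/6 = 0
  <chi_rho, chi_4> = (1/6)[1*(10)*conj(1) + 1*(3 + 3*exp(-I*pi/3) + 2*exp(-2*I*pi/3) + 2*exp(I*pi/3))*conj(exp(-2*I*pi/3)) + 1*(3 + 3*exp(-2*I*pi/3) + 4*exp(2*I*pi/3))*conj(exp(2*I*pi/3)) + 1*(0)*conj(1) + 1*(3 + 4*exp(-2*I*pi/3) + 3*exp(2*I*pi/3))*conj(exp(-2*I*pi/3)) + 1*(3 + 2*exp(-I*pi/3) + 2*exp(2*I*pi/3) + 3*exp(I*pi/3))*conj(exp(2*I*pi/3))]
      = (1/6)[(10) + (3*exp(2*I*pi/3) + 3*exp(I*pi/3)) + (1) + (0) + (1) + (3*exp(-2*I*pi/3) + 3*exp(-I*pi/3))] = 12/6 = 2
  <chi_rho, chi_5> = (1/6)[1*(10)*conj(1) + 1*(3 + 3*exp(-I*pi/3) + 2*exp(-2*I*pi/3) + 2*exp(I*pi/3))*conj(exp(-I*pi/3)) + 1*(3 + 3*exp(-2*I*pi/3) + 4*exp(2*I*pi/3))*conj(exp(-2*I*pi/3)) + 1*(0)*conj(-1) + 1*(3 + 4*exp(-2*I*pi/3) + 3*exp(2*I*pi/3))*conj(exp(2*I*pi/3)) + 1*(3 + 2*exp(-I*pi/3) + 2*exp(2*I*pi/3) + 3*exp(I*pi/3))*conj(exp(I*pi/3))]
      = (1/6)[(10) + (3 + 2*exp(-I*pi/3) + 2*exp(2*I*pi/3) + 3*exp(I*pi/3)) + (3 + 4*exp(-2*I*pi/3) + 3*exp(2*I*pi/3)) + (0) + (3 + 3*exp(-2*I*pi/3) + 4*exp(2*I*pi/3)) + (3 + 3*exp(-I*pi/3) + 2*exp(-2*I*pi/3) + 2*exp(I*pi/3))] = 18/6 = 3
(Exp terms are combined using exp(i*s)*conj(exp(i*t)) = exp(i*(s-t)), and sums of them are collapsed using the identity that for every m > 1 the m distinct m-th roots of unity sum to 0, e.g. 1 + exp(2*I*pi/3) + exp(-2*I*pi/3) = 0.)
Dimension check: dim(rho) = sum (mult * dim) = 3*1 + 2*1 + 0*1 + 0*1 + 2*1 + 3*1 = 10 = chi_rho(e) = 10.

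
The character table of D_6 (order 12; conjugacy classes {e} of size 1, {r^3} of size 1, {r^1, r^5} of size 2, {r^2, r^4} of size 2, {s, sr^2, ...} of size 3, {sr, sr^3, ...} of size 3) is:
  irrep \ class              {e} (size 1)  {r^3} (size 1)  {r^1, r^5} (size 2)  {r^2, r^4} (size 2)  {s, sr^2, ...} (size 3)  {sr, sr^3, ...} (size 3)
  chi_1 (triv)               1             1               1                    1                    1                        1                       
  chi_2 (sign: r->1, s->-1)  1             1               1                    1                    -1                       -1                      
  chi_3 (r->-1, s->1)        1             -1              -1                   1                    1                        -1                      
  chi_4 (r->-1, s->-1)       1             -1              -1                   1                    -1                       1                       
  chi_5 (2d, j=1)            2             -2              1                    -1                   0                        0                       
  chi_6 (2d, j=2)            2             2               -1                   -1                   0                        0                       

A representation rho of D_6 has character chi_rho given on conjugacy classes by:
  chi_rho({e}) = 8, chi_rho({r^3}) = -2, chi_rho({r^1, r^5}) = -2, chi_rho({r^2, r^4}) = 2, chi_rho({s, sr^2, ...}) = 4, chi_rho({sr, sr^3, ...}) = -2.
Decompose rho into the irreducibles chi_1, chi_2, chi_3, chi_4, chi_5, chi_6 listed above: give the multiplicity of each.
Multiplicities: chi_1: 1, chi_2: 0, chi_3: 3, chi_4: 0, chi_5: 1, chi_6: 1.

Justification: Use <chi_rho, chi> = (1/|G|) sum_C |C| * chi_rho(C) * conj(chi(C)) with |G| = 12 for each irreducible chi in the table:
  <chi_rho, chi_1> = (1/12)[1*(8)*conj(1) + 1*(-2)*conj(1) + 2*(-2)*conj(1) + 2*(2)*conj(1) + 3*(4)*conj(1) + 3*(-2)*conj(1)]
      = (1/12)[(8) + (-2) + (-4) + (4) + (12) + (-6)] = 12/12 = 1
  <chi_rho, chi_2> = (1/12)[1*(8)*conj(1) + 1*(-2)*conj(1) + 2*(-2)*conj(1) + 2*(2)*conj(1) + 3*(4)*conj(-1) + 3*(-2)*conj(-1)]
      = (1/12)[(8) + (-2) + (-4) + (4) + (-12) + (6)] = 0/12 = 0
  <chi_rho, chi_3> = (1/12)[1*(8)*conj(1) + 1*(-2)*conj(-1) + 2*(-2)*conj(-1) + 2*(2)*conj(1) + 3*(4)*conj(1) + 3*(-2)*conj(-1)]
      = (1/12)[(8) + (2) + (4) + (4) + (12) + (6)] = 36/12 = 3
  <chi_rho, chi_4> = (1/12)[1*(8)*conj(1) + 1*(-2)*conj(-1) + 2*(-2)*conj(-1) + 2*(2)*conj(1) + 3*(4)*conj(-1) + 3*(-2)*conj(1)]
      = (1/12)[(8) + (2) + (4) + (4) + (-12) + (-6)] = 0/12 = 0
  <chi_rho, chi_5> = (1/12)[1*(8)*conj(2) + 1*(-2)*conj(-2) + 2*(-2)*conj(1) + 2*(2)*conj(-1) + 3*(4)*conj(0) + 3*(-2)*conj(0)]
      = (1/12)[(16) + (4) + (-4) + (-4) + (0) + (0)] = 12/12 = 1
  <chi_rho, chi_6> = (1/12)[1*(8)*conj(2) + 1*(-2)*conj(2) + 2*(-2)*conj(-1) + 2*(2)*conj(-1) + 3*(4)*conj(0) + 3*(-2)*conj(0)]
      = (1/12)[(16) + (-4) + (4) + (-4) + (0) + (0)] = 12/12 = 1
Dimension check: dim(rho) = sum (mult * dim) = 1*1 + 0*1 + 3*1 + 0*1 + 1*2 + 1*2 = 8 = chi_rho(e) = 8.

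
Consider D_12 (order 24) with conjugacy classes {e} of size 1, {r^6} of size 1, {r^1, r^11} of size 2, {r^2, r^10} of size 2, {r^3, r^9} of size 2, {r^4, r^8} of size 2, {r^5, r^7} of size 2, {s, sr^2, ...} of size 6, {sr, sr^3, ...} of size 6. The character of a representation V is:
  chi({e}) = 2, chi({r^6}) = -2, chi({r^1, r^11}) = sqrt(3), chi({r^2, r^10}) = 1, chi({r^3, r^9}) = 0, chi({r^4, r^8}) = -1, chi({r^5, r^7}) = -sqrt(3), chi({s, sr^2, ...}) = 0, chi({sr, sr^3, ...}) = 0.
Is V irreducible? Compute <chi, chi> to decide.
Irreducible: <chi, chi> = 1.

Derivation: <chi, chi> = (1/|G|) sum_C |C| * |chi(C)|^2 = (1/24)[1*|2|^2 + 1*|-2|^2 + 2*|sqrt(3)|^2 + 2*|1|^2 + 2*|0|^2 + 2*|-1|^2 + 2*|-sqrt(3)|^2 + 6*|0|^2 + 6*|0|^2]
  = (1/24)[(4) + (4) + (6) + (2) + (0) + (2) + (6) + (0) + (0)] = 24/24 = 1.
A character is irreducible iff <chi, chi> = 1, so this representation is irreducible.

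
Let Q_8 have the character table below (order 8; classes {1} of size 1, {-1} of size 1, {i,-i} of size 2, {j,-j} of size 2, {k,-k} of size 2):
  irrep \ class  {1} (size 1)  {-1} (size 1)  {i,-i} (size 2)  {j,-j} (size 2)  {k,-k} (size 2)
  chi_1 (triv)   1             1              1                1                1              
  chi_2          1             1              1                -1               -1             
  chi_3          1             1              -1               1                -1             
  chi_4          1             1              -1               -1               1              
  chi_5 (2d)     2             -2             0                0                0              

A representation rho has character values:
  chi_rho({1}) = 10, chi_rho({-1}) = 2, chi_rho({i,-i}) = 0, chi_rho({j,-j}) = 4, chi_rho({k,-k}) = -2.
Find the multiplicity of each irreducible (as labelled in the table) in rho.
Multiplicities: chi_1: 2, chi_2: 1, chi_3: 3, chi_4: 0, chi_5: 2.

Details: Use <chi_rho, chi> = (1/|G|) sum_C |C| * chi_rho(C) * conj(chi(C)) with |G| = 8 for each irreducible chi in the table:
  <chi_rho, chi_1> = (1/8)[1*(10)*conj(1) + 1*(2)*conj(1) + 2*(0)*conj(1) + 2*(4)*conj(1) + 2*(-2)*conj(1)]
      = (1/8)[(10) + (2) + (0) + (8) + (-4)] = 16/8 = 2
  <chi_rho, chi_2> = (1/8)[1*(10)*conj(1) + 1*(2)*conj(1) + 2*(0)*conj(1) + 2*(4)*conj(-1) + 2*(-2)*conj(-1)]
      = (1/8)[(10) + (2) + (0) + (-8) + (4)] = 8/8 = 1
  <chi_rho, chi_3> = (1/8)[1*(10)*conj(1) + 1*(2)*conj(1) + 2*(0)*conj(-1) + 2*(4)*conj(1) + 2*(-2)*conj(-1)]
      = (1/8)[(10) + (2) + (0) + (8) + (4)] = 24/8 = 3
  <chi_rho, chi_4> = (1/8)[1*(10)*conj(1) + 1*(2)*conj(1) + 2*(0)*conj(-1) + 2*(4)*conj(-1) + 2*(-2)*conj(1)]
      = (1/8)[(10) + (2) + (0) + (-8) + (-4)] = 0/8 = 0
  <chi_rho, chi_5> = (1/8)[1*(10)*conj(2) + 1*(2)*conj(-2) + 2*(0)*conj(0) + 2*(4)*conj(0) + 2*(-2)*conj(0)]
      = (1/8)[(20) + (-4) + (0) + (0) + (0)] = 16/8 = 2
Dimension check: dim(rho) = sum (mult * dim) = 2*1 + 1*1 + 3*1 + 0*1 + 2*2 = 10 = chi_rho(e) = 10.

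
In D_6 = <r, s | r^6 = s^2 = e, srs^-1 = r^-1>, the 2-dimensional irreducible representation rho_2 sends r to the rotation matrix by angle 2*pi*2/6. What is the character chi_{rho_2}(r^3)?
chi_{rho_2}(r^3) = 2*cos(2*pi*2*3/6) = 2

Proof sketch: rho_2(r^3) is rotation by angle 2*pi*2*3/6, whose trace is 2*cos(2*pi*2*3/6) = 2.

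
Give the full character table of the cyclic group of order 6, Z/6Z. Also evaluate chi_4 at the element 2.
Character table of Z/6Z (irreps indexed chi_0,...,chi_5 with chi_k(m) = zeta_6^(k*m), zeta_6 = exp(2*pi*i/6)):
  irrep \ class  {0} (size 1)  {1} (size 1)    {2} (size 1)    {3} (size 1)  {4} (size 1)    {5} (size 1)  
  chi_0          1             1               1               1             1               1             
  chi_1          1             exp(I*pi/3)     exp(2*I*pi/3)   -1            exp(-2*I*pi/3)  exp(-I*pi/3)  
  chi_2          1             exp(2*I*pi/3)   exp(-2*I*pi/3)  1             exp(2*I*pi/3)   exp(-2*I*pi/3)
  chi_3          1             -1              1               -1            1               -1            
  chi_4          1             exp(-2*I*pi/3)  exp(2*I*pi/3)   1             exp(-2*I*pi/3)  exp(2*I*pi/3) 
  chi_5          1             exp(-I*pi/3)    exp(-2*I*pi/3)  -1            exp(2*I*pi/3)   exp(I*pi/3)   

Spot check: chi_4(2) = zeta_6^(4*2) = zeta_6^8 = exp(2*I*pi/3).

Proof sketch: Z/6Z is abelian, so all 6 irreducible complex representations are 1-dimensional. They are given by chi_k(m) = zeta_6^(k*m) for k = 0,...,5. Row orthogonality: sum_m chi_k(m) conj(chi_l(m)) = 6 * [k = l].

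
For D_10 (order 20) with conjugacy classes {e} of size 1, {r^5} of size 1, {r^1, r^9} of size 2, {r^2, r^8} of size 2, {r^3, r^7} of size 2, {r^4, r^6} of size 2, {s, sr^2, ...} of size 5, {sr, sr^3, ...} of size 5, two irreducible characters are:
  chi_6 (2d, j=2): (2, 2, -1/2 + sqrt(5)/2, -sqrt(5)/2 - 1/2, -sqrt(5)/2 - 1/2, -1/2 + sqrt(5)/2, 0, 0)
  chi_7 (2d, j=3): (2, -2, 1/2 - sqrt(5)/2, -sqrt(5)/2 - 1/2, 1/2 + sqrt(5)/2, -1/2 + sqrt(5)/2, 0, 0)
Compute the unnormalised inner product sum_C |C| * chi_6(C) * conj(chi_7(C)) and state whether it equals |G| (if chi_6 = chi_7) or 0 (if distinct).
Sum = 0; so <chi_6, chi_7> = 0 (distinct irreducibles are orthogonal).

Details: Compute term by term over conjugacy classes (|C| * chi_6(C) * conj(chi_7(C))):
  1*(2)*conj(2) + 1*(2)*conj(-2) + 2*(-1/2 + sqrt(5)/2)*conj(1/2 - sqrt(5)/2) + 2*(-sqrt(5)/2 - 1/2)*conj(-sqrt(5)/2 - 1/2) + 2*(-sqrt(5)/2 - 1/2)*conj(1/2 + sqrt(5)/2) + 2*(-1/2 + sqrt(5)/2)*conj(-1/2 + sqrt(5)/2) + 5*(0)*conj(0) + 5*(0)*conj(0)
  = (4) + (-4) + (-3 + sqrt(5)) + (sqrt(5) + 3) + (-3 - sqrt(5)) + (3 - sqrt(5)) + (0) + (0)
  = 0.
Dividing by |G| = 20 gives 0/20 = 0, matching the row-orthogonality relation <chi_6, chi_7> = [chi_6 = chi_7].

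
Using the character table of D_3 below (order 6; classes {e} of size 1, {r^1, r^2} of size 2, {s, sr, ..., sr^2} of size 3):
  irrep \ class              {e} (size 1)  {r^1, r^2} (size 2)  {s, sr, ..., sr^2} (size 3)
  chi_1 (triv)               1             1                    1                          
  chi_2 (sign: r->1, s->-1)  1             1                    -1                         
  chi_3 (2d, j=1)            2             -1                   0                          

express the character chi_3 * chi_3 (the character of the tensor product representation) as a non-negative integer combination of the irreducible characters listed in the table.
chi_3 tensor chi_3 = chi_1 + chi_2 + chi_3 (all other irreducibles have multiplicity 0).

Proof sketch: The character of a tensor product is the pointwise product (chi_3 * chi_3)(C) = chi_3(C) * chi_3(C):
  {e}: (2)*(2), {r^1, r^2}: (-1)*(-1), {s, sr, ..., sr^2}: (0)*(0)
so (chi_3 * chi_3) takes values
  {e} -> 4, {r^1, r^2} -> 1, {s, sr, ..., sr^2} -> 0.
Now take the inner product of this character with each irreducible chi from the table, <chi_3*chi_3, chi> = (1/6) sum_C |C| (chi_3*chi_3)(C) conj(chi(C)):
  <chi_3*chi_3, chi_1> = (1/6)[1*(4)*conj(1) + 2*(1)*conj(1) + 3*(0)*conj(1)]
      = (1/6)[(4) + (2) + (0)] = 6/6 = 1
  <chi_3*chi_3, chi_2> = (1/6)[1*(4)*conj(1) + 2*(1)*conj(1) + 3*(0)*conj(-1)]
      = (1/6)[(4) + (2) + (0)] = 6/6 = 1
  <chi_3*chi_3, chi_3> = (1/6)[1*(4)*conj(2) + 2*(1)*conj(-1) + 3*(0)*conj(0)]
      = (1/6)[(8) + (-2) + (0)] = 6/6 = 1
Hence the multiplicities are chi_1: 1, chi_2: 1, chi_3: 1. Dimension check: dim(chi_3)*dim(chi_3) = 2*2 = 4 and sum (mult * dim) = 1*1 + 1*1 + 1*2 = 4.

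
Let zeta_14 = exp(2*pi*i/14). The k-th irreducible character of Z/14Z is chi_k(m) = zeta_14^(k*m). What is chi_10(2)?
chi_10(2) = zeta_14^20 = exp(6*I*pi/7)

Details: chi_10(2) = zeta_14^(10*2) = zeta_14^20. Since zeta_14^14 = 1, this equals zeta_14^6 = exp(2*pi*i*6/14) = exp(6*I*pi/7).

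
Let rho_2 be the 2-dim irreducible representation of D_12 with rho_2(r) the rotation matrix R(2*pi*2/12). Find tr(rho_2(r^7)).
chi_{rho_2}(r^7) = 2*cos(2*pi*2*7/12) = 1

Justification: rho_2(r^7) is rotation by angle 2*pi*2*7/12, whose trace is 2*cos(2*pi*2*7/12) = 1.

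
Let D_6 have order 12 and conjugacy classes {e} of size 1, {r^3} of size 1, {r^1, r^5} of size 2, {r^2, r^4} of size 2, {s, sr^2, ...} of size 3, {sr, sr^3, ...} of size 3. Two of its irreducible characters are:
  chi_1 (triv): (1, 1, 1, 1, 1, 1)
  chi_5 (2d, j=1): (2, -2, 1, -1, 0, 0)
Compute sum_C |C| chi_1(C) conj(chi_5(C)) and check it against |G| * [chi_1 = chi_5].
Sum = 0; so <chi_1, chi_5> = 0 (distinct irreducibles are orthogonal).

Compute term by term over conjugacy classes (|C| * chi_1(C) * conj(chi_5(C))):
  1*(1)*conj(2) + 1*(1)*conj(-2) + 2*(1)*conj(1) + 2*(1)*conj(-1) + 3*(1)*conj(0) + 3*(1)*conj(0)
  = (2) + (-2) + (2) + (-2) + (0) + (0)
  = 0.
Dividing by |G| = 12 gives 0/12 = 0, matching the row-orthogonality relation <chi_1, chi_5> = [chi_1 = chi_5].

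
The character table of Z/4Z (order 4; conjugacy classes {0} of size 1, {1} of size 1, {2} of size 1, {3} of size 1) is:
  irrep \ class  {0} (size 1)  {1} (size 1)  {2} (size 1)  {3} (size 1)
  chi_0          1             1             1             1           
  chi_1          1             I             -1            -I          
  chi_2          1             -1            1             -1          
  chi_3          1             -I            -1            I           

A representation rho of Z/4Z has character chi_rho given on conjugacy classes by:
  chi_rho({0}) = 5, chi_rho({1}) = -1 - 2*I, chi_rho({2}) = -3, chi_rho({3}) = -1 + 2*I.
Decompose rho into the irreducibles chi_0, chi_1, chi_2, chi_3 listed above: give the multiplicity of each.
Multiplicities: chi_0: 0, chi_1: 1, chi_2: 1, chi_3: 3.

Solution. Use <chi_rho, chi> = (1/|G|) sum_C |C| * chi_rho(C) * conj(chi(C)) with |G| = 4 for each irreducible chi in the table:
  <chi_rho, chi_0> = (1/4)[1*(5)*conj(1) + 1*(-1 - 2*I)*conj(1) + 1*(-3)*conj(1) + 1*(-1 + 2*I)*conj(1)]
      = (1/4)[(5) + (-1 - 2*I) + (-3) + (-1 + 2*I)] = 0/4 = 0
  <chi_rho, chi_1> = (1/4)[1*(5)*conj(1) + 1*(-1 - 2*I)*conj(I) + 1*(-3)*conj(-1) + 1*(-1 + 2*I)*conj(-I)]
      = (1/4)[(5) + (-2 + I) + (3) + (-2 - I)] = 4/4 = 1
  <chi_rho, chi_2> = (1/4)[1*(5)*conj(1) + 1*(-1 - 2*I)*conj(-1) + 1*(-3)*conj(1) + 1*(-1 + 2*I)*conj(-1)]
      = (1/4)[(5) + (1 + 2*I) + (-3) + (1 - 2*I)] = 4/4 = 1
  <chi_rho, chi_3> = (1/4)[1*(5)*conj(1) + 1*(-1 - 2*I)*conj(-I) + 1*(-3)*conj(-1) + 1*(-1 + 2*I)*conj(I)]
      = (1/4)[(5) + (2 - I) + (3) + (2 + I)] = 12/4 = 3
(Exp terms are combined using exp(i*s)*conj(exp(i*t)) = exp(i*(s-t)), and sums of them are collapsed using the identity that for every m > 1 the m distinct m-th roots of unity sum to 0, e.g. 1 + exp(2*I*pi/3) + exp(-2*I*pi/3) = 0.)
Dimension check: dim(rho) = sum (mult * dim) = 0*1 + 1*1 + 1*1 + 3*1 = 5 = chi_rho(e) = 5.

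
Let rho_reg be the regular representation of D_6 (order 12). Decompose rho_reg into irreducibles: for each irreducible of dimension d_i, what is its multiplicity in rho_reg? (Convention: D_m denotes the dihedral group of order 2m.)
Each irreducible V_i of dimension d_i appears with multiplicity d_i, i.e. rho_reg = (direct sum over all irreducibles V_i) d_i V_i. The irreducible dimensions for D_6 are 1, 1, 1, 1, 2, 2: 4 irreducibles of dimension 1, each with multiplicity 1; 2 irreducibles of dimension 2, each with multiplicity 2. Total dimension 4*1*1 + 2*2*2 = 12 = |G|.

Derivation: General theorem: in the regular representation of a finite group G, each irreducible appears with multiplicity equal to its dimension. Check: dim(rho_reg) = sum d_i^2 = 1 + 1 + 1 + 1 + 4 + 4 = 12 = |G|.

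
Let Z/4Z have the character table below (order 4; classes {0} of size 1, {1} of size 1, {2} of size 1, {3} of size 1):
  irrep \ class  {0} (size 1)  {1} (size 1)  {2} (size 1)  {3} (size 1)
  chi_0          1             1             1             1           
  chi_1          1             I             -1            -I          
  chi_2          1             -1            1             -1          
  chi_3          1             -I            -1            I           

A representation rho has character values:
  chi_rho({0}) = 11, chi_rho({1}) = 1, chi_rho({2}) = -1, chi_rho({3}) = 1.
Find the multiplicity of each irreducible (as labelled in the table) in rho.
Multiplicities: chi_0: 3, chi_1: 3, chi_2: 2, chi_3: 3.

Why: Use <chi_rho, chi> = (1/|G|) sum_C |C| * chi_rho(C) * conj(chi(C)) with |G| = 4 for each irreducible chi in the table:
  <chi_rho, chi_0> = (1/4)[1*(11)*conj(1) + 1*(1)*conj(1) + 1*(-1)*conj(1) + 1*(1)*conj(1)]
      = (1/4)[(11) + (1) + (-1) + (1)] = 12/4 = 3
  <chi_rho, chi_1> = (1/4)[1*(11)*conj(1) + 1*(1)*conj(I) + 1*(-1)*conj(-1) + 1*(1)*conj(-I)]
      = (1/4)[(11) + (-I) + (1) + (I)] = 12/4 = 3
  <chi_rho, chi_2> = (1/4)[1*(11)*conj(1) + 1*(1)*conj(-1) + 1*(-1)*conj(1) + 1*(1)*conj(-1)]
      = (1/4)[(11) + (-1) + (-1) + (-1)] = 8/4 = 2
  <chi_rho, chi_3> = (1/4)[1*(11)*conj(1) + 1*(1)*conj(-I) + 1*(-1)*conj(-1) + 1*(1)*conj(I)]
      = (1/4)[(11) + (I) + (1) + (-I)] = 12/4 = 3
(Exp terms are combined using exp(i*s)*conj(exp(i*t)) = exp(i*(s-t)), and sums of them are collapsed using the identity that for every m > 1 the m distinct m-th roots of unity sum to 0, e.g. 1 + exp(2*I*pi/3) + exp(-2*I*pi/3) = 0.)
Dimension check: dim(rho) = sum (mult * dim) = 3*1 + 3*1 + 2*1 + 3*1 = 11 = chi_rho(e) = 11.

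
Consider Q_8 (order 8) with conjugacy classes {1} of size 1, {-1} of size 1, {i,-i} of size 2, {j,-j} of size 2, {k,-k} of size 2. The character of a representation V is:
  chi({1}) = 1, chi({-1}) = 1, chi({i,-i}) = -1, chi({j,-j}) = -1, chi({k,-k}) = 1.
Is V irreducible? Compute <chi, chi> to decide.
Irreducible: <chi, chi> = 1.

Working: <chi, chi> = (1/|G|) sum_C |C| * |chi(C)|^2 = (1/8)[1*|1|^2 + 1*|1|^2 + 2*|-1|^2 + 2*|-1|^2 + 2*|1|^2]
  = (1/8)[(1) + (1) + (2) + (2) + (2)] = 8/8 = 1.
A character is irreducible iff <chi, chi> = 1, so this representation is irreducible.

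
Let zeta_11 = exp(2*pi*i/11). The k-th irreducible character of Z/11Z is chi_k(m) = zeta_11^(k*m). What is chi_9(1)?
chi_9(1) = zeta_11^9 = exp(-4*I*pi/11)

Solution. chi_9(1) = zeta_11^(9*1) = zeta_11^9. Since zeta_11^11 = 1, this equals zeta_11^9 = exp(2*pi*i*9/11) = exp(-4*I*pi/11).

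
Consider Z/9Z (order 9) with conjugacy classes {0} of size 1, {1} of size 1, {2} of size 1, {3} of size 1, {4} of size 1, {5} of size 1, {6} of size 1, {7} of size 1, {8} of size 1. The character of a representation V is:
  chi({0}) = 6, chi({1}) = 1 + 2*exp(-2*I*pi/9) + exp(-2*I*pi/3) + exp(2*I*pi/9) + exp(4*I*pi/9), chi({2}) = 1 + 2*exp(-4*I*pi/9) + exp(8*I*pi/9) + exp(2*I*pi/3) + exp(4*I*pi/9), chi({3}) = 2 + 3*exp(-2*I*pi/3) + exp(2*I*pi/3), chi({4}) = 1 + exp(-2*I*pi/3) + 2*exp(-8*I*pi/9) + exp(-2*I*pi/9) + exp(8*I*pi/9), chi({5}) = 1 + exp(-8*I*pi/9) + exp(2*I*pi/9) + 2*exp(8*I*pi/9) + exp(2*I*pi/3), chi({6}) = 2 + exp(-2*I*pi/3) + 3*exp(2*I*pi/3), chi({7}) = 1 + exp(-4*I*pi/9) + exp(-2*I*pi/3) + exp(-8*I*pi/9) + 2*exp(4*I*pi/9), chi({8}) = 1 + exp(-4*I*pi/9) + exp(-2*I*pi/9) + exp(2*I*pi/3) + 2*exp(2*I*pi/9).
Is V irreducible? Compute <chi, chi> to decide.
Not irreducible (reducible): <chi, chi> = 8 > 1.

Details: <chi, chi> = (1/|G|) sum_C |C| * |chi(C)|^2 = (1/9)[1*|6|^2 + 1*|1 + 2*exp(-2*I*pi/9) + exp(-2*I*pi/3) + exp(2*I*pi/9) + exp(4*I*pi/9)|^2 + 1*|1 + 2*exp(-4*I*pi/9) + exp(8*I*pi/9) + exp(2*I*pi/3) + exp(4*I*pi/9)|^2 + 1*|2 + 3*exp(-2*I*pi/3) + exp(2*I*pi/3)|^2 + 1*|1 + exp(-2*I*pi/3) + 2*exp(-8*I*pi/9) + exp(-2*I*pi/9) + exp(8*I*pi/9)|^2 + 1*|1 + exp(-8*I*pi/9) + exp(2*I*pi/9) + 2*exp(8*I*pi/9) + exp(2*I*pi/3)|^2 + 1*|2 + exp(-2*I*pi/3) + 3*exp(2*I*pi/3)|^2 + 1*|1 + exp(-4*I*pi/9) + exp(-2*I*pi/3) + exp(-8*I*pi/9) + 2*exp(4*I*pi/9)|^2 + 1*|1 + exp(-4*I*pi/9) + exp(-2*I*pi/9) + exp(2*I*pi/3) + 2*exp(2*I*pi/9)|^2]
  = (1/9)[(36) + (8 + 5*exp(-4*I*pi/9) + 3*exp(-2*I*pi/3) + 4*exp(-2*I*pi/9) + 2*exp(-8*I*pi/9) + 2*exp(8*I*pi/9) + 4*exp(2*I*pi/9) + 3*exp(2*I*pi/3) + 5*exp(4*I*pi/9)) + (8 + 4*exp(-4*I*pi/9) + 3*exp(-2*I*pi/3) + 5*exp(-8*I*pi/9) + 2*exp(-2*I*pi/9) + 2*exp(2*I*pi/9) + 5*exp(8*I*pi/9) + 3*exp(2*I*pi/3) + 4*exp(4*I*pi/9)) + (3) + (8 + 5*exp(-2*I*pi/9) + 3*exp(-2*I*pi/3) + 2*exp(-4*I*pi/9) + 4*exp(-8*I*pi/9) + 4*exp(8*I*pi/9) + 2*exp(4*I*pi/9) + 3*exp(2*I*pi/3) + 5*exp(2*I*pi/9)) + (8 + 5*exp(-2*I*pi/9) + 3*exp(-2*I*pi/3) + 2*exp(-4*I*pi/9) + 4*exp(-8*I*pi/9) + 4*exp(8*I*pi/9) + 2*exp(4*I*pi/9) + 3*exp(2*I*pi/3) + 5*exp(2*I*pi/9)) + (3) + (8 + 4*exp(-4*I*pi/9) + 3*exp(-2*I*pi/3) + 5*exp(-8*I*pi/9) + 2*exp(-2*I*pi/9) + 2*exp(2*I*pi/9) + 5*exp(8*I*pi/9) + 3*exp(2*I*pi/3) + 4*exp(4*I*pi/9)) + (8 + 5*exp(-4*I*pi/9) + 3*exp(-2*I*pi/3) + 4*exp(-2*I*pi/9) + 2*exp(-8*I*pi/9) + 2*exp(8*I*pi/9) + 4*exp(2*I*pi/9) + 3*exp(2*I*pi/3) + 5*exp(4*I*pi/9))] = 72/9 = 8.
(Exp terms are combined using exp(i*s)*conj(exp(i*t)) = exp(i*(s-t)), and sums of them are collapsed using the identity that for every m > 1 the m distinct m-th roots of unity sum to 0, e.g. 1 + exp(2*I*pi/3) + exp(-2*I*pi/3) = 0.)
A character is irreducible iff <chi, chi> = 1, so this representation is reducible.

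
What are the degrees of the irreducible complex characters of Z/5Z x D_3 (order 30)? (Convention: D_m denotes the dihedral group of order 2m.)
Dimensions: 1, 1, 1, 1, 1, 1, 1, 1, 1, 1, 2, 2, 2, 2, 2

Justification: There are 15 irreducibles (= number of conjugacy classes). Their dimensions d_i satisfy sum d_i^2 = |G| = 30: 1 + 1 + 1 + 1 + 1 + 1 + 1 + 1 + 1 + 1 + 4 + 4 + 4 + 4 + 4 = 30. (For the product with Z/5Z: each of the 5 1-dim characters of Z/5Z tensors with each irrep of D_3, giving 5 copies of each D_3-dimension.)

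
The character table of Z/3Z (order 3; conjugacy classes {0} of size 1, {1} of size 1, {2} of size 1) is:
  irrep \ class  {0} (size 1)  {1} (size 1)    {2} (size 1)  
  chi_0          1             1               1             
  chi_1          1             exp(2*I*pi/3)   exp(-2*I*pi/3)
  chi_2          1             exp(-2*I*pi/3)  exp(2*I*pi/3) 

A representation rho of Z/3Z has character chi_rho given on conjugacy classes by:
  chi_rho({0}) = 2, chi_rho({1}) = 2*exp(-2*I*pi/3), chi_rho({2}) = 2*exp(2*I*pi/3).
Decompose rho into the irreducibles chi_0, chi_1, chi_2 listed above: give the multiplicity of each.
Multiplicities: chi_0: 0, chi_1: 0, chi_2: 2.

Derivation: Use <chi_rho, chi> = (1/|G|) sum_C |C| * chi_rho(C) * conj(chi(C)) with |G| = 3 for each irreducible chi in the table:
  <chi_rho, chi_0> = (1/3)[1*(2)*conj(1) + 1*(2*exp(-2*I*pi/3))*conj(1) + 1*(2*exp(2*I*pi/3))*conj(1)]
      = (1/3)[(2) + (2*exp(-2*I*pi/3)) + (2*exp(2*I*pi/3))] = 0/3 = 0
  <chi_rho, chi_1> = (1/3)[1*(2)*conj(1) + 1*(2*exp(-2*I*pi/3))*conj(exp(2*I*pi/3)) + 1*(2*exp(2*I*pi/3))*conj(exp(-2*I*pi/3))]
      = (1/3)[(2) + (2*exp(2*I*pi/3)) + (2*exp(-2*I*pi/3))] = 0/3 = 0
  <chi_rho, chi_2> = (1/3)[1*(2)*conj(1) + 1*(2*exp(-2*I*pi/3))*conj(exp(-2*I*pi/3)) + 1*(2*exp(2*I*pi/3))*conj(exp(2*I*pi/3))]
      = (1/3)[(2) + (2) + (2)] = 6/3 = 2
(Exp terms are combined using exp(i*s)*conj(exp(i*t)) = exp(i*(s-t)), and sums of them are collapsed using the identity that for every m > 1 the m distinct m-th roots of unity sum to 0, e.g. 1 + exp(2*I*pi/3) + exp(-2*I*pi/3) = 0.)
Dimension check: dim(rho) = sum (mult * dim) = 0*1 + 0*1 + 2*1 = 2 = chi_rho(e) = 2.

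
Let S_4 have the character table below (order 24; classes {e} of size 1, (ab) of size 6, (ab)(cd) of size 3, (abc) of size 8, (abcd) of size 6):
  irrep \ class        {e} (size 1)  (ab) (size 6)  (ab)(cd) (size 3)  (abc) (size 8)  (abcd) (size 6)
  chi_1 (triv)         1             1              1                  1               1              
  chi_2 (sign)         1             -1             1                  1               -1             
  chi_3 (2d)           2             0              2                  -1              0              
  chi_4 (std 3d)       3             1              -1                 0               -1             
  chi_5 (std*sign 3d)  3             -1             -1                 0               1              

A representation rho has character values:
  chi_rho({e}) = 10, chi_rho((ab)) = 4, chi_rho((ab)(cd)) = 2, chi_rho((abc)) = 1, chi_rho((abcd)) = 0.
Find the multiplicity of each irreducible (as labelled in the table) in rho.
Multiplicities: chi_1: 2, chi_2: 0, chi_3: 1, chi_4: 2, chi_5: 0.

Proof sketch: Use <chi_rho, chi> = (1/|G|) sum_C |C| * chi_rho(C) * conj(chi(C)) with |G| = 24 for each irreducible chi in the table:
  <chi_rho, chi_1> = (1/24)[1*(10)*conj(1) + 6*(4)*conj(1) + 3*(2)*conj(1) + 8*(1)*conj(1) + 6*(0)*conj(1)]
      = (1/24)[(10) + (24) + (6) + (8) + (0)] = 48/24 = 2
  <chi_rho, chi_2> = (1/24)[1*(10)*conj(1) + 6*(4)*conj(-1) + 3*(2)*conj(1) + 8*(1)*conj(1) + 6*(0)*conj(-1)]
      = (1/24)[(10) + (-24) + (6) + (8) + (0)] = 0/24 = 0
  <chi_rho, chi_3> = (1/24)[1*(10)*conj(2) + 6*(4)*conj(0) + 3*(2)*conj(2) + 8*(1)*conj(-1) + 6*(0)*conj(0)]
      = (1/24)[(20) + (0) + (12) + (-8) + (0)] = 24/24 = 1
  <chi_rho, chi_4> = (1/24)[1*(10)*conj(3) + 6*(4)*conj(1) + 3*(2)*conj(-1) + 8*(1)*conj(0) + 6*(0)*conj(-1)]
      = (1/24)[(30) + (24) + (-6) + (0) + (0)] = 48/24 = 2
  <chi_rho, chi_5> = (1/24)[1*(10)*conj(3) + 6*(4)*conj(-1) + 3*(2)*conj(-1) + 8*(1)*conj(0) + 6*(0)*conj(1)]
      = (1/24)[(30) + (-24) + (-6) + (0) + (0)] = 0/24 = 0
Dimension check: dim(rho) = sum (mult * dim) = 2*1 + 0*1 + 1*2 + 2*3 + 0*3 = 10 = chi_rho(e) = 10.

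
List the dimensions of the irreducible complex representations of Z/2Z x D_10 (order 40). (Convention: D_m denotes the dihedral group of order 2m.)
Dimensions: 1, 1, 1, 1, 1, 1, 1, 1, 2, 2, 2, 2, 2, 2, 2, 2

Explanation: There are 16 irreducibles (= number of conjugacy classes). Their dimensions d_i satisfy sum d_i^2 = |G| = 40: 1 + 1 + 1 + 1 + 1 + 1 + 1 + 1 + 4 + 4 + 4 + 4 + 4 + 4 + 4 + 4 = 40. (For the product with Z/2Z: each of the 2 1-dim characters of Z/2Z tensors with each irrep of D_10, giving 2 copies of each D_10-dimension.)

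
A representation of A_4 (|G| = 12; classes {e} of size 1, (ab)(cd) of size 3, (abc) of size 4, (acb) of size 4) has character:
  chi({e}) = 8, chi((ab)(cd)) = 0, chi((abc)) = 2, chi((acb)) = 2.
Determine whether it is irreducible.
Not irreducible (reducible): <chi, chi> = 8 > 1.

Solution. <chi, chi> = (1/|G|) sum_C |C| * |chi(C)|^2 = (1/12)[1*|8|^2 + 3*|0|^2 + 4*|2|^2 + 4*|2|^2]
  = (1/12)[(64) + (0) + (16) + (16)] = 96/12 = 8.
(Exp terms are combined using exp(i*s)*conj(exp(i*t)) = exp(i*(s-t)), and sums of them are collapsed using the identity that for every m > 1 the m distinct m-th roots of unity sum to 0, e.g. 1 + exp(2*I*pi/3) + exp(-2*I*pi/3) = 0.)
A character is irreducible iff <chi, chi> = 1, so this representation is reducible.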